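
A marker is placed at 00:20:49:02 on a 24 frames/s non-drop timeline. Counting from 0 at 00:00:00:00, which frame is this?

Total seconds to the label: (0 × 3600 + 20 × 60 + 49) = 1249.
Frame index = 1249 × 24 + 2 = 29978.

frame 29978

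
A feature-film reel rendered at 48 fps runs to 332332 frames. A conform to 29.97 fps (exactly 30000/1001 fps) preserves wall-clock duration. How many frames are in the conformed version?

207500 frames

Target frames = source frames × (target rate / source rate) = 332332 × (30000/1001)/(48) = 332332 × 625/1001 = 207500.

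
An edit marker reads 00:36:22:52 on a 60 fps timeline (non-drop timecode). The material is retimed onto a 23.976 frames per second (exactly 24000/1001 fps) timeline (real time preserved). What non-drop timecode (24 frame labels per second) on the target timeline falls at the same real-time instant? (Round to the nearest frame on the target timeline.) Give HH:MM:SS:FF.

Source frame index: (0×3600 + 36×60 + 22) × 60 + 52 = 130972.
Real time: 130972 / (60) = 32743/15 s.
Target frame: (32743/15) × (24000/1001) = 52388800/1001 ≈ 52336.464 → 52336.
At 24 labels/s: frame 52336 → 00:36:20:16.

00:36:20:16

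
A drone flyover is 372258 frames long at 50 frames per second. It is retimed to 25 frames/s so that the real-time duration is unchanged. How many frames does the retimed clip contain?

Target frames = source frames × (target rate / source rate) = 372258 × (25)/(50) = 372258 × 1/2 = 186129.

186129 frames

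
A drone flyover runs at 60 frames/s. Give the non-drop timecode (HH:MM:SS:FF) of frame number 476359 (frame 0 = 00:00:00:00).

476359 ÷ 60 = 7939 full seconds, remainder 19 frames.
7939 s = 2 h 12 min 19 s.
Timecode: 02:12:19:19.

02:12:19:19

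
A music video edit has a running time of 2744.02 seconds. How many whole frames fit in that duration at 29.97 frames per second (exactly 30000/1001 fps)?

Frames = 2744.02 × 30000/1001 = 82320600/1001 ≈ 82238.3616.
Complete frames: 82238.

82238 frames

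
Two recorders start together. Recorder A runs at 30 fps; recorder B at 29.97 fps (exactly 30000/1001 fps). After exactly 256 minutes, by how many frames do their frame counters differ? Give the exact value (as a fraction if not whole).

460800/1001 frames

256 min = 15360 s.
A emits 30 × 15360 = 460800 frames; B emits 30000/1001 × 15360 = 460800000/1001.
Difference = 460800/1001 frames (≈ 460.3397); B is behind A.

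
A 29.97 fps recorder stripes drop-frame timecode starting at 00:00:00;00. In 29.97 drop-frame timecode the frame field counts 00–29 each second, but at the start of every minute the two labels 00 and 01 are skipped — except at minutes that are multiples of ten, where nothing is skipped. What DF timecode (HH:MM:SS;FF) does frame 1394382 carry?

Ten DF minutes hold 17982 frames, so frame 1394382 lies in block 77 (frames 1384614–1402595) with 9768 frames into that block.
The block's first minute is 1800 frames and the rest 1798 each; 9768 frames reaches minute 5, so 77 × 18 + 5 × 2 = 1396 labels have been skipped so far.
Adding those back, label number 1394382 + 1396 = 1395778 at 30 labels/s is 46525 s + 28 f = 12 h 55 min 25 s frame 28, i.e. 12:55:25;28.

12:55:25;28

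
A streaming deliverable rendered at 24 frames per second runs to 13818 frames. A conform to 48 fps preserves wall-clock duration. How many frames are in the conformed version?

27636 frames

Target frames = source frames × (target rate / source rate) = 13818 × (48)/(24) = 13818 × 2 = 27636.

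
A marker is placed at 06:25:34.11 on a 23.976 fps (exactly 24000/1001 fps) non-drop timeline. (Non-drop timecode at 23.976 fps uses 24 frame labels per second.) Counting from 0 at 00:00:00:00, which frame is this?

Total seconds to the label: (6 × 3600 + 25 × 60 + 34) = 23134.
Frame index = 23134 × 24 + 11 = 555227.

555227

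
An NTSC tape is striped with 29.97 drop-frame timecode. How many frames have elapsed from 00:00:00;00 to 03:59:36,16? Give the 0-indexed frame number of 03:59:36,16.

Complete 10-minute blocks: 23, each 17982 frames → 413586.
Remaining 9 whole minutes in the current block: 1800 + 8 × 1798 = 16184 frames.
Within the current minute: 36 × 30 + 16 − 2 = 1094 (labels ;00/;01 skipped at this minute). Total = 413586 + 16184 + 1094 = 430864.

430864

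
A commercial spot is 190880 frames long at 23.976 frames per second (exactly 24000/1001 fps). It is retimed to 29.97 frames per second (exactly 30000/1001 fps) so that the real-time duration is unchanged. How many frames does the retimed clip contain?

Target frames = source frames × (target rate / source rate) = 190880 × (30000/1001)/(24000/1001) = 190880 × 5/4 = 238600.

238600 frames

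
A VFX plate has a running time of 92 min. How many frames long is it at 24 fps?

92 min = 5520 s.
Frames = 5520 × 24 = 132480.

132480 frames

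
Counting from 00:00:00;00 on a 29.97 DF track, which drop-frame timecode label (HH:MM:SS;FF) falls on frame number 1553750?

14:24:03;16

Each 10-minute DF block holds 10 × 60 × 30 − 9 × 2 = 17982 frames. 1553750 ÷ 17982 → 86 full blocks, remainder 7298.
Within the partial block the first minute is 1800 frames and each further minute 1798, so 4 further minute boundaries passed. Total skipped labels = 18 × 86 + 2 × 4 = 1556.
Non-drop label index = 1553750 + 1556 = 1555306; at 30 labels/s that is 14:24:03:16, i.e. DF 14:24:03;16.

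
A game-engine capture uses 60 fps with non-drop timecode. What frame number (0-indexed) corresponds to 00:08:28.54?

Total seconds to the label: (0 × 3600 + 8 × 60 + 28) = 508.
Frame index = 508 × 60 + 54 = 30534.

30534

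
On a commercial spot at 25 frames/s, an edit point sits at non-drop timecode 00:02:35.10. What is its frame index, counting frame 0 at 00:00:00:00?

Total seconds to the label: (0 × 3600 + 2 × 60 + 35) = 155.
Frame index = 155 × 25 + 10 = 3885.

3885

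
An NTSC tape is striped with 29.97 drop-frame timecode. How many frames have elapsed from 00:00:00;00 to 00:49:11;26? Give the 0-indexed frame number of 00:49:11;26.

88466

Complete 10-minute blocks: 4, each 17982 frames → 71928.
Remaining 9 whole minutes in the current block: 1800 + 8 × 1798 = 16184 frames.
Within the current minute: 11 × 30 + 26 − 2 = 354 (labels ;00/;01 skipped at this minute). Total = 71928 + 16184 + 354 = 88466.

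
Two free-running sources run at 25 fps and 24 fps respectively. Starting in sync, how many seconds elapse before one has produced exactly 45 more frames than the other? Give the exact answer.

45 seconds

The gap grows by |24 − 25| = 1 frame per second.
Time for a 45-frame gap: 45 ÷ (1) = 45 s.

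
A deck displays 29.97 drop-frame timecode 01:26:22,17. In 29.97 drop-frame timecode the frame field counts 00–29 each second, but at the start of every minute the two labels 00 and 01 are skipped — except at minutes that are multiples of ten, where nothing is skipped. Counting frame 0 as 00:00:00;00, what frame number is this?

Complete 10-minute blocks: 8, each 17982 frames → 143856.
Remaining 6 whole minutes in the current block: 1800 + 5 × 1798 = 10790 frames.
Within the current minute: 22 × 30 + 17 − 2 = 675 (labels ;00/;01 skipped at this minute). Total = 143856 + 10790 + 675 = 155321.

155321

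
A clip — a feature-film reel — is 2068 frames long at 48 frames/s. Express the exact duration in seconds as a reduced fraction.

517/12 seconds

Running time = 2068 ÷ (48) = 2068 × 1/48 = 517/12 s.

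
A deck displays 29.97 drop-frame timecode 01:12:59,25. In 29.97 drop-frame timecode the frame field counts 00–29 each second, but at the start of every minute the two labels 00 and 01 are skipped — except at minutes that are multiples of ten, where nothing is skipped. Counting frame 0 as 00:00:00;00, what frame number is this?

131265

As if non-drop at 30 labels/s: (1 × 3600 + 12 × 60 + 59) × 30 + 25 = 131395.
Minute boundaries passed: 72; those not divisible by 10: 72 − 7 = 65; dropped labels = 2 × 65 = 130.
Actual frame index = 131395 − 130 = 131265.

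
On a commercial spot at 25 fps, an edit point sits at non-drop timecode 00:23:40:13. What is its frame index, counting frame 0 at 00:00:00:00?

Total seconds to the label: (0 × 3600 + 23 × 60 + 40) = 1420.
Frame index = 1420 × 25 + 13 = 35513.

35513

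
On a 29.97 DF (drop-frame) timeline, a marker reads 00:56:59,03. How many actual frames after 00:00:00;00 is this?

Complete 10-minute blocks: 5, each 17982 frames → 89910.
Remaining 6 whole minutes in the current block: 1800 + 5 × 1798 = 10790 frames.
Within the current minute: 59 × 30 + 3 − 2 = 1771 (labels ;00/;01 skipped at this minute). Total = 89910 + 10790 + 1771 = 102471.

102471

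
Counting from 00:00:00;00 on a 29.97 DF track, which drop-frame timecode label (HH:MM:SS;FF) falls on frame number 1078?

00:00:35;28

Each 10-minute DF block holds 10 × 60 × 30 − 9 × 2 = 17982 frames. 1078 ÷ 17982 → 0 full blocks, remainder 1078.
Within the partial block the first minute is 1800 frames and each further minute 1798, so 0 further minute boundaries passed. Total skipped labels = 18 × 0 + 2 × 0 = 0.
Non-drop label index = 1078 + 0 = 1078; at 30 labels/s that is 00:00:35:28, i.e. DF 00:00:35;28.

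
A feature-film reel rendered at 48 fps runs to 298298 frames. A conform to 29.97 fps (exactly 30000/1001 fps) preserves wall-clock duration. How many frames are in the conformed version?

Target frames = source frames × (target rate / source rate) = 298298 × (30000/1001)/(48) = 298298 × 625/1001 = 186250.

186250 frames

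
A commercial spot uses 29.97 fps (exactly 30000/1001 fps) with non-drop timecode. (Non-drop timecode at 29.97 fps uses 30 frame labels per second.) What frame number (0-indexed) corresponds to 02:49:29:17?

Total seconds to the label: (2 × 3600 + 49 × 60 + 29) = 10169.
Frame index = 10169 × 30 + 17 = 305087.

frame 305087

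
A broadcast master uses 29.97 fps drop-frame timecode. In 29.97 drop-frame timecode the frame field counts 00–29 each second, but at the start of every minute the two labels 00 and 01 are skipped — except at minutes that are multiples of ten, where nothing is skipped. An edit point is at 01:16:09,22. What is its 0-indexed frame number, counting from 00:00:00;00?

136954

As if non-drop at 30 labels/s: (1 × 3600 + 16 × 60 + 9) × 30 + 22 = 137092.
Minute boundaries passed: 76; those not divisible by 10: 76 − 7 = 69; dropped labels = 2 × 69 = 138.
Actual frame index = 137092 − 138 = 136954.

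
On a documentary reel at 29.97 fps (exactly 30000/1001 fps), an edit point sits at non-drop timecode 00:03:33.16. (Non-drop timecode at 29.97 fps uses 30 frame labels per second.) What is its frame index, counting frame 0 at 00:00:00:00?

Total seconds to the label: (0 × 3600 + 3 × 60 + 33) = 213.
Frame index = 213 × 30 + 16 = 6406.

frame 6406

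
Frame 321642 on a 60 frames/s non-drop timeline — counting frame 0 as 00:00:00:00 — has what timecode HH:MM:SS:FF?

01:29:20:42

321642 ÷ 60 = 5360 full seconds, remainder 42 frames.
5360 s = 1 h 29 min 20 s.
Timecode: 01:29:20:42.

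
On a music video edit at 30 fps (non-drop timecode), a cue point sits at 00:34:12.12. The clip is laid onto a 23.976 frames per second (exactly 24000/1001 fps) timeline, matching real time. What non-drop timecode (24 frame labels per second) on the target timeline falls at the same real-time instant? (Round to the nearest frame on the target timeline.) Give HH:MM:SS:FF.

Source frame index: (0×3600 + 34×60 + 12) × 30 + 12 = 61572.
Real time: 61572 / (30) = 10262/5 s.
Target frame: (10262/5) × (24000/1001) = 7036800/143 ≈ 49208.392 → 49208.
At 24 labels/s: frame 49208 → 00:34:10:08.

00:34:10:08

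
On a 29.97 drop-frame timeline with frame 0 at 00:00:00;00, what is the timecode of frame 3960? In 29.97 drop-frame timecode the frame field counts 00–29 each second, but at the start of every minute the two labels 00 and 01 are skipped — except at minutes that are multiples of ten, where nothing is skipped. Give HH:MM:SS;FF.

Each 10-minute DF block holds 10 × 60 × 30 − 9 × 2 = 17982 frames. 3960 ÷ 17982 → 0 full blocks, remainder 3960.
Within the partial block the first minute is 1800 frames and each further minute 1798, so 2 further minute boundaries passed. Total skipped labels = 18 × 0 + 2 × 2 = 4.
Non-drop label index = 3960 + 4 = 3964; at 30 labels/s that is 00:02:12:04, i.e. DF 00:02:12;04.

00:02:12;04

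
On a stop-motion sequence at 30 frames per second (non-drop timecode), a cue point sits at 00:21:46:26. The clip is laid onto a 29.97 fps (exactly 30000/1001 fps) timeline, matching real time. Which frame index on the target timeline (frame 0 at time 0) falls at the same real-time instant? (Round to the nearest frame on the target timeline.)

Source frame index: (0×3600 + 21×60 + 46) × 30 + 26 = 39206.
Real time: 39206 / (30) = 19603/15 s.
Target frame: (19603/15) × (30000/1001) = 39206000/1001 ≈ 39166.833 → 39167.

frame 39167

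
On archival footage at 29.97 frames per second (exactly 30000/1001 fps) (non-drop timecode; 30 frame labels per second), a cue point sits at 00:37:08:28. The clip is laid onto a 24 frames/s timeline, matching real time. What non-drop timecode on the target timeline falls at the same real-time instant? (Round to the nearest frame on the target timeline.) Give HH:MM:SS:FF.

Source frame index: (0×3600 + 37×60 + 8) × 30 + 28 = 66868.
Real time: 66868 / (30000/1001) = 16733717/7500 s.
Target frame: (16733717/7500) × (24) = 33467434/625 ≈ 53547.894 → 53548.
At 24 labels/s: frame 53548 → 00:37:11:04.

00:37:11:04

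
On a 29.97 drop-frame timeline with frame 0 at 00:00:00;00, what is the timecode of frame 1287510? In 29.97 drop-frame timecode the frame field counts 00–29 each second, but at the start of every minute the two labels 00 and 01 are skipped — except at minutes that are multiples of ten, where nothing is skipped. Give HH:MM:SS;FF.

11:55:59;28

Ten DF minutes hold 17982 frames, so frame 1287510 lies in block 71 (frames 1276722–1294703) with 10788 frames into that block.
The block's first minute is 1800 frames and the rest 1798 each; 10788 frames reaches minute 5, so 71 × 18 + 5 × 2 = 1288 labels have been skipped so far.
Adding those back, label number 1287510 + 1288 = 1288798 at 30 labels/s is 42959 s + 28 f = 11 h 55 min 59 s frame 28, i.e. 11:55:59;28.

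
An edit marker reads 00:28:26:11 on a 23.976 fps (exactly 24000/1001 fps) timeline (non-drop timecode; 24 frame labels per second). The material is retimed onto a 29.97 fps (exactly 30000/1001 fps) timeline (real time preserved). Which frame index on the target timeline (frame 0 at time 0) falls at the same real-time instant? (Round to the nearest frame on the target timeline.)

Source frame index: (0×3600 + 28×60 + 26) × 24 + 11 = 40955.
Real time: 40955 / (24000/1001) = 8199191/4800 s.
Target frame: (8199191/4800) × (30000/1001) = 204775/4 ≈ 51193.750 → 51194.

frame 51194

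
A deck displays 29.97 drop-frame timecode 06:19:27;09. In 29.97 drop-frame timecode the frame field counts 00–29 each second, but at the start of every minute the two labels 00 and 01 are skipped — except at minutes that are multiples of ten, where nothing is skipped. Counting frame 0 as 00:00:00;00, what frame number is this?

682335

As if non-drop at 30 labels/s: (6 × 3600 + 19 × 60 + 27) × 30 + 9 = 683019.
Minute boundaries passed: 379; those not divisible by 10: 379 − 37 = 342; dropped labels = 2 × 342 = 684.
Actual frame index = 683019 − 684 = 682335.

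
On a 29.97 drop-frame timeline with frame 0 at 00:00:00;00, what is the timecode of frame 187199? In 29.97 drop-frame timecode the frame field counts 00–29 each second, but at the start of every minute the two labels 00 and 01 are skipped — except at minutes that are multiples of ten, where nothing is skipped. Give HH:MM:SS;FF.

Ten DF minutes hold 17982 frames, so frame 187199 lies in block 10 (frames 179820–197801) with 7379 frames into that block.
The block's first minute is 1800 frames and the rest 1798 each; 7379 frames reaches minute 4, so 10 × 18 + 4 × 2 = 188 labels have been skipped so far.
Adding those back, label number 187199 + 188 = 187387 at 30 labels/s is 6246 s + 7 f = 1 h 44 min 6 s frame 7, i.e. 01:44:06;07.

01:44:06;07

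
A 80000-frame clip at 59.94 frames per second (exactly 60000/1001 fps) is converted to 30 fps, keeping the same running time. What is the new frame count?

40040 frames

Target frames = source frames × (target rate / source rate) = 80000 × (30)/(60000/1001) = 80000 × 1001/2000 = 40040.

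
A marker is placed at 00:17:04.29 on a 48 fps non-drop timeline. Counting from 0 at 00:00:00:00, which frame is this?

49181

Total seconds to the label: (0 × 3600 + 17 × 60 + 4) = 1024.
Frame index = 1024 × 48 + 29 = 49181.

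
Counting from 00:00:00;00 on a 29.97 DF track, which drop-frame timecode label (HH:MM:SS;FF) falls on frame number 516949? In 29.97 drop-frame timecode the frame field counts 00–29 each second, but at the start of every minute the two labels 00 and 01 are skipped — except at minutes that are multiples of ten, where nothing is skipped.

04:47:28;27

Each 10-minute DF block holds 10 × 60 × 30 − 9 × 2 = 17982 frames. 516949 ÷ 17982 → 28 full blocks, remainder 13453.
Within the partial block the first minute is 1800 frames and each further minute 1798, so 7 further minute boundaries passed. Total skipped labels = 18 × 28 + 2 × 7 = 518.
Non-drop label index = 516949 + 518 = 517467; at 30 labels/s that is 04:47:28:27, i.e. DF 04:47:28;27.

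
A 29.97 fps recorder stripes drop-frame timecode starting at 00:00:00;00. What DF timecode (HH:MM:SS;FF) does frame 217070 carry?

Each 10-minute DF block holds 10 × 60 × 30 − 9 × 2 = 17982 frames. 217070 ÷ 17982 → 12 full blocks, remainder 1286.
Within the partial block the first minute is 1800 frames and each further minute 1798, so 0 further minute boundaries passed. Total skipped labels = 18 × 12 + 2 × 0 = 216.
Non-drop label index = 217070 + 216 = 217286; at 30 labels/s that is 02:00:42:26, i.e. DF 02:00:42;26.

02:00:42;26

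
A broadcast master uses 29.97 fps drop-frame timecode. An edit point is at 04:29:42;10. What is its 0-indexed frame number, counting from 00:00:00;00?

As if non-drop at 30 labels/s: (4 × 3600 + 29 × 60 + 42) × 30 + 10 = 485470.
Minute boundaries passed: 269; those not divisible by 10: 269 − 26 = 243; dropped labels = 2 × 243 = 486.
Actual frame index = 485470 − 486 = 484984.

484984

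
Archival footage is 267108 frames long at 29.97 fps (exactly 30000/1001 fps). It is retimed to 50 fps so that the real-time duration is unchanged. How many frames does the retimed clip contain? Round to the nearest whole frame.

445625 frames

Frames at target rate = 267108 × (50) / (30000/1001) = 22281259/50 ≈ 445625.180.
Nearest whole frame: 445625.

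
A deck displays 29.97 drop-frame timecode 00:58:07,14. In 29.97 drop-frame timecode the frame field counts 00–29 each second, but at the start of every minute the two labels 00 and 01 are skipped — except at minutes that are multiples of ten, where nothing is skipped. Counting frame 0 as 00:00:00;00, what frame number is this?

104518

Complete 10-minute blocks: 5, each 17982 frames → 89910.
Remaining 8 whole minutes in the current block: 1800 + 7 × 1798 = 14386 frames.
Within the current minute: 7 × 30 + 14 − 2 = 222 (labels ;00/;01 skipped at this minute). Total = 89910 + 14386 + 222 = 104518.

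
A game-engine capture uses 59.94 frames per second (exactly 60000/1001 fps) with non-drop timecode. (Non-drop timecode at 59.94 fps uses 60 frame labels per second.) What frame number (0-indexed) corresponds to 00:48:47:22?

175642

Total seconds to the label: (0 × 3600 + 48 × 60 + 47) = 2927.
Frame index = 2927 × 60 + 22 = 175642.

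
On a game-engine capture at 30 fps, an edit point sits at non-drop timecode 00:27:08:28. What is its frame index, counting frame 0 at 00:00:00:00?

Total seconds to the label: (0 × 3600 + 27 × 60 + 8) = 1628.
Frame index = 1628 × 30 + 28 = 48868.

48868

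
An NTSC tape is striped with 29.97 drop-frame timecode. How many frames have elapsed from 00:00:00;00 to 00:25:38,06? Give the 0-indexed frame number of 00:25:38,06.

46100

Complete 10-minute blocks: 2, each 17982 frames → 35964.
Remaining 5 whole minutes in the current block: 1800 + 4 × 1798 = 8992 frames.
Within the current minute: 38 × 30 + 6 − 2 = 1144 (labels ;00/;01 skipped at this minute). Total = 35964 + 8992 + 1144 = 46100.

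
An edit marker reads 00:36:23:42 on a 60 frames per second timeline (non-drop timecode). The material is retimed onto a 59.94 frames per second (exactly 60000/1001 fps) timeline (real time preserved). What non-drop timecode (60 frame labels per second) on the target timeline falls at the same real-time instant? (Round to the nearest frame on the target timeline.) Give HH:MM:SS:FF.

00:36:21:31

Source frame index: (0×3600 + 36×60 + 23) × 60 + 42 = 131022.
Real time: 131022 / (60) = 21837/10 s.
Target frame: (21837/10) × (60000/1001) = 131022000/1001 ≈ 130891.109 → 130891.
At 60 labels/s: frame 130891 → 00:36:21:31.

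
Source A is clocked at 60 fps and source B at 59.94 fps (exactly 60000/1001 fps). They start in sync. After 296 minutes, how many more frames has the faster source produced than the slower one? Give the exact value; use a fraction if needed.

296 min = 17760 s.
A emits 60 × 17760 = 1065600 frames; B emits 60000/1001 × 17760 = 1065600000/1001.
Difference = 1065600/1001 frames (≈ 1064.5355); B is behind A.

1065600/1001 frames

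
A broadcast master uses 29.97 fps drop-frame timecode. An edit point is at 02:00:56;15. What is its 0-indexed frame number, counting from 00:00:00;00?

As if non-drop at 30 labels/s: (2 × 3600 + 0 × 60 + 56) × 30 + 15 = 217695.
Minute boundaries passed: 120; those not divisible by 10: 120 − 12 = 108; dropped labels = 2 × 108 = 216.
Actual frame index = 217695 − 216 = 217479.

217479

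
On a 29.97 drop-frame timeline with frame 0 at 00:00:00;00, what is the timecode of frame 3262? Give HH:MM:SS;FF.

Ten DF minutes hold 17982 frames, so frame 3262 lies in block 0 (frames 0–17981) with 3262 frames into that block.
The block's first minute is 1800 frames and the rest 1798 each; 3262 frames reaches minute 1, so 0 × 18 + 1 × 2 = 2 labels have been skipped so far.
Adding those back, label number 3262 + 2 = 3264 at 30 labels/s is 108 s + 24 f = 0 h 1 min 48 s frame 24, i.e. 00:01:48;24.

00:01:48;24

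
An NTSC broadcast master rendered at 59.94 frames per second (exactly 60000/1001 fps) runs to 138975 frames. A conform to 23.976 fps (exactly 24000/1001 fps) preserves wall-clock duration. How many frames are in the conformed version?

Target frames = source frames × (target rate / source rate) = 138975 × (24000/1001)/(60000/1001) = 138975 × 2/5 = 55590.

55590 frames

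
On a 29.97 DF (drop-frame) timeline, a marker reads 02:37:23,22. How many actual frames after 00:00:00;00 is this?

As if non-drop at 30 labels/s: (2 × 3600 + 37 × 60 + 23) × 30 + 22 = 283312.
Minute boundaries passed: 157; those not divisible by 10: 157 − 15 = 142; dropped labels = 2 × 142 = 284.
Actual frame index = 283312 − 284 = 283028.

283028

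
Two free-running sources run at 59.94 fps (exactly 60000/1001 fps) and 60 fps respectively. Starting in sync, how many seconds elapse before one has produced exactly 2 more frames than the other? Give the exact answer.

The gap grows by |60 − 60000/1001| = 60/1001 frames per second.
Time for a 2-frame gap: 2 ÷ (60/1001) = 1001/30 s.

1001/30 seconds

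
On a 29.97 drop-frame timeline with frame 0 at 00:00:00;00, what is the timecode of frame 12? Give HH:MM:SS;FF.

00:00:00;12

Each 10-minute DF block holds 10 × 60 × 30 − 9 × 2 = 17982 frames. 12 ÷ 17982 → 0 full blocks, remainder 12.
Within the partial block the first minute is 1800 frames and each further minute 1798, so 0 further minute boundaries passed. Total skipped labels = 18 × 0 + 2 × 0 = 0.
Non-drop label index = 12 + 0 = 12; at 30 labels/s that is 00:00:00:12, i.e. DF 00:00:00;12.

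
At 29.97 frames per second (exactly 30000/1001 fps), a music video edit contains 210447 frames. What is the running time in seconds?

7021.9149 seconds

Running time = 210447 / (30000/1001) = 7021.9149 s.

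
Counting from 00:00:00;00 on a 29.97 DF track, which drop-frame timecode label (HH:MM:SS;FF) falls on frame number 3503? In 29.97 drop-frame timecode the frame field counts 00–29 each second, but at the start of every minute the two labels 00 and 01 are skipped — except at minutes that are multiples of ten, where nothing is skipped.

00:01:56;25

Each 10-minute DF block holds 10 × 60 × 30 − 9 × 2 = 17982 frames. 3503 ÷ 17982 → 0 full blocks, remainder 3503.
Within the partial block the first minute is 1800 frames and each further minute 1798, so 1 further minute boundary passed. Total skipped labels = 18 × 0 + 2 × 1 = 2.
Non-drop label index = 3503 + 2 = 3505; at 30 labels/s that is 00:01:56:25, i.e. DF 00:01:56;25.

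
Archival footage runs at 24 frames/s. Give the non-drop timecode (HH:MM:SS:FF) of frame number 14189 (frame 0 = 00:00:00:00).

00:09:51:05

14189 ÷ 24 = 591 full seconds, remainder 5 frames.
591 s = 0 h 9 min 51 s.
Timecode: 00:09:51:05.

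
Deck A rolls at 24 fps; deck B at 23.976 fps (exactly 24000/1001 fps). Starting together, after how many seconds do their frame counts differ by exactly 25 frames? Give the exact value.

The gap grows by |24000/1001 − 24| = 24/1001 frames per second.
Time for a 25-frame gap: 25 ÷ (24/1001) = 25025/24 s.

25025/24 seconds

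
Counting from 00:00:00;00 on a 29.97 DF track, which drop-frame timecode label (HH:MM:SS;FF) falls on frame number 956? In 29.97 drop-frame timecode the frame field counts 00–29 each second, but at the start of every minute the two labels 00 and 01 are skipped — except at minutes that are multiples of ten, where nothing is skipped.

Each 10-minute DF block holds 10 × 60 × 30 − 9 × 2 = 17982 frames. 956 ÷ 17982 → 0 full blocks, remainder 956.
Within the partial block the first minute is 1800 frames and each further minute 1798, so 0 further minute boundaries passed. Total skipped labels = 18 × 0 + 2 × 0 = 0.
Non-drop label index = 956 + 0 = 956; at 30 labels/s that is 00:00:31:26, i.e. DF 00:00:31;26.

00:00:31;26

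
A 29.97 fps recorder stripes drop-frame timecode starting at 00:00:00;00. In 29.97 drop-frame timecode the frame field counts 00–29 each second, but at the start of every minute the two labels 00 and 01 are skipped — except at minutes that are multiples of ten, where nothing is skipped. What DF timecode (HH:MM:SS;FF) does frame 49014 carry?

00:27:15;14

Each 10-minute DF block holds 10 × 60 × 30 − 9 × 2 = 17982 frames. 49014 ÷ 17982 → 2 full blocks, remainder 13050.
Within the partial block the first minute is 1800 frames and each further minute 1798, so 7 further minute boundaries passed. Total skipped labels = 18 × 2 + 2 × 7 = 50.
Non-drop label index = 49014 + 50 = 49064; at 30 labels/s that is 00:27:15:14, i.e. DF 00:27:15;14.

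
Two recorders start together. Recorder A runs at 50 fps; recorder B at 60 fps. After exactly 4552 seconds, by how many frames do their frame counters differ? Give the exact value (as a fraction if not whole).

45520 frames

A emits 50 × 4552 = 227600 frames; B emits 60 × 4552 = 273120.
Difference = 45520 frames; B is ahead of A.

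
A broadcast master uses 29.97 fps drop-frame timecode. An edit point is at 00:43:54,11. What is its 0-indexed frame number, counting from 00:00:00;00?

78953

Complete 10-minute blocks: 4, each 17982 frames → 71928.
Remaining 3 whole minutes in the current block: 1800 + 2 × 1798 = 5396 frames.
Within the current minute: 54 × 30 + 11 − 2 = 1629 (labels ;00/;01 skipped at this minute). Total = 71928 + 5396 + 1629 = 78953.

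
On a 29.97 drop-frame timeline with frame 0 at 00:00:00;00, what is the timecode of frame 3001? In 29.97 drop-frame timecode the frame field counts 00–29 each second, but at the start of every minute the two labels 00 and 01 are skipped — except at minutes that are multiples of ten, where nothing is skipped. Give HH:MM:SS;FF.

00:01:40;03

Ten DF minutes hold 17982 frames, so frame 3001 lies in block 0 (frames 0–17981) with 3001 frames into that block.
The block's first minute is 1800 frames and the rest 1798 each; 3001 frames reaches minute 1, so 0 × 18 + 1 × 2 = 2 labels have been skipped so far.
Adding those back, label number 3001 + 2 = 3003 at 30 labels/s is 100 s + 3 f = 0 h 1 min 40 s frame 3, i.e. 00:01:40;03.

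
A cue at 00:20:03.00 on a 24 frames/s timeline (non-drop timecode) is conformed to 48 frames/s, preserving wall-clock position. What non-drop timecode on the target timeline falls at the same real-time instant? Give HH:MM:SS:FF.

Source frame index: (0×3600 + 20×60 + 3) × 24 + 0 = 28872.
Real time: 28872 / (24) = 1203 s.
Target frame: (1203) × (48) = 57744.
At 48 labels/s: frame 57744 → 00:20:03:00.

00:20:03:00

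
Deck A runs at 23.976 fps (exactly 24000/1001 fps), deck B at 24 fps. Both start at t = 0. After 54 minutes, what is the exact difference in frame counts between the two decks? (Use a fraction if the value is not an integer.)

77760/1001 frames

54 min = 3240 s.
A emits 24000/1001 × 3240 = 77760000/1001 frames; B emits 24 × 3240 = 77760.
Difference = 77760/1001 frames (≈ 77.6823); B is ahead of A.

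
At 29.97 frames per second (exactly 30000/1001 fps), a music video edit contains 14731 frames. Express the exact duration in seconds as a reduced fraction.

14745731/30000 seconds

Running time = 14731 ÷ (30000/1001) = 14731 × 1001/30000 = 14745731/30000 s.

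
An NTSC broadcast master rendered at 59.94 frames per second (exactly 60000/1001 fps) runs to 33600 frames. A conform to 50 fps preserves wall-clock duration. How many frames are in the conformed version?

28028 frames

Target frames = source frames × (target rate / source rate) = 33600 × (50)/(60000/1001) = 33600 × 1001/1200 = 28028.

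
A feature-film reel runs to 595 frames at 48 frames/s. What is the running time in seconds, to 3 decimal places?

12.396 seconds

Running time = 595 × 1/48 = 595/48 s ≈ 12.396 s.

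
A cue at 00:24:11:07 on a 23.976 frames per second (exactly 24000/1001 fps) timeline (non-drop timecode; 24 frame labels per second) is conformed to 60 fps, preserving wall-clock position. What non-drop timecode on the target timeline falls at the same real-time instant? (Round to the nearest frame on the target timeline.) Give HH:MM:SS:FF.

Source frame index: (0×3600 + 24×60 + 11) × 24 + 7 = 34831.
Real time: 34831 / (24000/1001) = 34865831/24000 s.
Target frame: (34865831/24000) × (60) = 34865831/400 ≈ 87164.577 → 87165.
At 60 labels/s: frame 87165 → 00:24:12:45.

00:24:12:45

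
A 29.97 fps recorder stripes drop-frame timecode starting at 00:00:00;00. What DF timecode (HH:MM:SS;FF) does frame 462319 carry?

04:17:06;03

Ten DF minutes hold 17982 frames, so frame 462319 lies in block 25 (frames 449550–467531) with 12769 frames into that block.
The block's first minute is 1800 frames and the rest 1798 each; 12769 frames reaches minute 7, so 25 × 18 + 7 × 2 = 464 labels have been skipped so far.
Adding those back, label number 462319 + 464 = 462783 at 30 labels/s is 15426 s + 3 f = 4 h 17 min 6 s frame 3, i.e. 04:17:06;03.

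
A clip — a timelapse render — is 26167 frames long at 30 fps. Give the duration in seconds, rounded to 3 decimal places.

Running time = 26167 × 1/30 = 26167/30 s ≈ 872.233 s.

872.233 seconds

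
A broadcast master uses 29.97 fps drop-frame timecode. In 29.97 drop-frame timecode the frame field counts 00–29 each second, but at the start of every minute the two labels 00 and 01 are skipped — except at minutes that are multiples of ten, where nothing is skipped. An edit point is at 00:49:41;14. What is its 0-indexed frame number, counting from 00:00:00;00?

89354

Complete 10-minute blocks: 4, each 17982 frames → 71928.
Remaining 9 whole minutes in the current block: 1800 + 8 × 1798 = 16184 frames.
Within the current minute: 41 × 30 + 14 − 2 = 1242 (labels ;00/;01 skipped at this minute). Total = 71928 + 16184 + 1242 = 89354.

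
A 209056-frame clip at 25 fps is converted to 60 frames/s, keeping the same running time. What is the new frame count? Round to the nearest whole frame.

501734 frames

Frames at target rate = 209056 × (60) / (25) = 2508672/5 ≈ 501734.400.
Nearest whole frame: 501734.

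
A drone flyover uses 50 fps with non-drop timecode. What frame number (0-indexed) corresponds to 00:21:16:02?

63802

Total seconds to the label: (0 × 3600 + 21 × 60 + 16) = 1276.
Frame index = 1276 × 50 + 2 = 63802.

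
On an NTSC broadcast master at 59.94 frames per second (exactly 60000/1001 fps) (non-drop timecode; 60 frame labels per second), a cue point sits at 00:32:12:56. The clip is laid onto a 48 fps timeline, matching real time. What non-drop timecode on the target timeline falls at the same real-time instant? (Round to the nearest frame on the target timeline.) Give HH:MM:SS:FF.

00:32:14:42

Source frame index: (0×3600 + 32×60 + 12) × 60 + 56 = 115976.
Real time: 115976 / (60000/1001) = 14511497/7500 s.
Target frame: (14511497/7500) × (48) = 58045988/625 ≈ 92873.581 → 92874.
At 48 labels/s: frame 92874 → 00:32:14:42.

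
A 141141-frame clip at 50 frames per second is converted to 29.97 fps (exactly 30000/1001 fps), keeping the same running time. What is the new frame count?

Target frames = source frames × (target rate / source rate) = 141141 × (30000/1001)/(50) = 141141 × 600/1001 = 84600.

84600 frames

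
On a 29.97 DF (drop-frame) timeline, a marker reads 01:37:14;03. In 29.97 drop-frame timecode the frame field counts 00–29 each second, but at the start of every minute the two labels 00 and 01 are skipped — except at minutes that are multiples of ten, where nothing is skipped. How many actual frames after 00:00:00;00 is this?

174847

As if non-drop at 30 labels/s: (1 × 3600 + 37 × 60 + 14) × 30 + 3 = 175023.
Minute boundaries passed: 97; those not divisible by 10: 97 − 9 = 88; dropped labels = 2 × 88 = 176.
Actual frame index = 175023 − 176 = 174847.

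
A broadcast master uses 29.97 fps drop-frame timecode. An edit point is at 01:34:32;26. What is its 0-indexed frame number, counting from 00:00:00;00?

170016

Complete 10-minute blocks: 9, each 17982 frames → 161838.
Remaining 4 whole minutes in the current block: 1800 + 3 × 1798 = 7194 frames.
Within the current minute: 32 × 30 + 26 − 2 = 984 (labels ;00/;01 skipped at this minute). Total = 161838 + 7194 + 984 = 170016.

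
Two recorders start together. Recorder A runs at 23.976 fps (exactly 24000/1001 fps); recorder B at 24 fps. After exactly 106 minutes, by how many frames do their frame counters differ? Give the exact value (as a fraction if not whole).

152640/1001 frames

106 min = 6360 s.
A emits 24000/1001 × 6360 = 152640000/1001 frames; B emits 24 × 6360 = 152640.
Difference = 152640/1001 frames (≈ 152.4875); B is ahead of A.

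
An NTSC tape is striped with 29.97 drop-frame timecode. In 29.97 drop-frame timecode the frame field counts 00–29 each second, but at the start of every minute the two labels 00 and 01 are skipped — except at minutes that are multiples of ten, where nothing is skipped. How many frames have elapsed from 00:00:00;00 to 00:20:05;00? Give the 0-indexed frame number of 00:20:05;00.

Complete 10-minute blocks: 2, each 17982 frames → 35964.
Remaining 0 whole minutes in the current block: 0 frames.
Within the current minute: 5 × 30 + 0 = 150. Total = 35964 + 0 + 150 = 36114.

36114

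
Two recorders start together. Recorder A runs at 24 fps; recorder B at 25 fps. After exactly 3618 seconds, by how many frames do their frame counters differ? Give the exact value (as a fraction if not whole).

3618 frames

A emits 24 × 3618 = 86832 frames; B emits 25 × 3618 = 90450.
Difference = 3618 frames; B is ahead of A.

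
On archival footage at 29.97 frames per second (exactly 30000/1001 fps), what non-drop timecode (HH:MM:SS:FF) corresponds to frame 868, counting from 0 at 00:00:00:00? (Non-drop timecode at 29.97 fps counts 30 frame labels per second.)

00:00:28:28

868 ÷ 30 = 28 full seconds, remainder 28 frames.
28 s = 0 h 0 min 28 s.
Timecode: 00:00:28:28.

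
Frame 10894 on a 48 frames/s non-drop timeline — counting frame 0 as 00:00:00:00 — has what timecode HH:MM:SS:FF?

00:03:46:46

10894 ÷ 48 = 226 full seconds, remainder 46 frames.
226 s = 0 h 3 min 46 s.
Timecode: 00:03:46:46.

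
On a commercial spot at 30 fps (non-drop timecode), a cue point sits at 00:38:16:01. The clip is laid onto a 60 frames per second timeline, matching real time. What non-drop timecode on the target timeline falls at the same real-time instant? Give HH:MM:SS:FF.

00:38:16:02

Source frame index: (0×3600 + 38×60 + 16) × 30 + 1 = 68881.
Real time: 68881 / (30) = 68881/30 s.
Target frame: (68881/30) × (60) = 137762.
At 60 labels/s: frame 137762 → 00:38:16:02.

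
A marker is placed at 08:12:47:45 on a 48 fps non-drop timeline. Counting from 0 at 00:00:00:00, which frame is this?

Total seconds to the label: (8 × 3600 + 12 × 60 + 47) = 29567.
Frame index = 29567 × 48 + 45 = 1419261.

frame 1419261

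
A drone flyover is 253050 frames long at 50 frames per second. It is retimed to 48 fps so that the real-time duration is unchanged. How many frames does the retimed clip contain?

Target frames = source frames × (target rate / source rate) = 253050 × (48)/(50) = 253050 × 24/25 = 242928.

242928 frames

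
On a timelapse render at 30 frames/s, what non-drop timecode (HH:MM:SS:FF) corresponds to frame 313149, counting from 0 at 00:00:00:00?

313149 ÷ 30 = 10438 full seconds, remainder 9 frames.
10438 s = 2 h 53 min 58 s.
Timecode: 02:53:58:09.

02:53:58:09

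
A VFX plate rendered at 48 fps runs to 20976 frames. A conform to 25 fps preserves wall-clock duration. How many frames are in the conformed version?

10925 frames

Target frames = source frames × (target rate / source rate) = 20976 × (25)/(48) = 20976 × 25/48 = 10925.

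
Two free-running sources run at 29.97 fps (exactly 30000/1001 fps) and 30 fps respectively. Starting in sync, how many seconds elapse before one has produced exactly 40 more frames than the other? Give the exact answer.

The gap grows by |30 − 30000/1001| = 30/1001 frames per second.
Time for a 40-frame gap: 40 ÷ (30/1001) = 4004/3 s.

4004/3 seconds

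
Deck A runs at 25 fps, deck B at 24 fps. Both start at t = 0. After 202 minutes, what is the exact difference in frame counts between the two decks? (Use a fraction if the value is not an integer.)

12120 frames

202 min = 12120 s.
A emits 25 × 12120 = 303000 frames; B emits 24 × 12120 = 290880.
Difference = 12120 frames; B is behind A.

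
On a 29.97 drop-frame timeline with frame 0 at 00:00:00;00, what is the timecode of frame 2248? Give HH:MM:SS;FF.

Each 10-minute DF block holds 10 × 60 × 30 − 9 × 2 = 17982 frames. 2248 ÷ 17982 → 0 full blocks, remainder 2248.
Within the partial block the first minute is 1800 frames and each further minute 1798, so 1 further minute boundary passed. Total skipped labels = 18 × 0 + 2 × 1 = 2.
Non-drop label index = 2248 + 2 = 2250; at 30 labels/s that is 00:01:15:00, i.e. DF 00:01:15;00.

00:01:15;00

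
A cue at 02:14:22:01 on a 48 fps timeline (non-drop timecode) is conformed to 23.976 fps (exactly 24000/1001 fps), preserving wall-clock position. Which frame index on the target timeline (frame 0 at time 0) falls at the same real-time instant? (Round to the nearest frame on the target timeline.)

frame 193295

Source frame index: (2×3600 + 14×60 + 22) × 48 + 1 = 386977.
Real time: 386977 / (48) = 386977/48 s.
Target frame: (386977/48) × (24000/1001) = 193488500/1001 ≈ 193295.205 → 193295.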